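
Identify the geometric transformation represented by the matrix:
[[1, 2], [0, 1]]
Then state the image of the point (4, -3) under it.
horizontal shear with factor 2; image of (4, -3) is (-2, -3)

The matrix [[1, k], [0, 1]] sends (x, y) to (x + 2y, y), leaving the y-coordinate fixed: a horizontal shear.
The matrix [[1, 2], [0, 1]] represents: horizontal shear with factor 2.
Applying it to (4, -3): [1·4 + 2·-3, 0·4 + 1·-3] = (-2, -3).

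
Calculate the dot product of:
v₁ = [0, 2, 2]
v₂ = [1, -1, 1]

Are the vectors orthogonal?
0, Yes

The dot product is the sum of products of corresponding components.
v₁·v₂ = (0)*(1) + (2)*(-1) + (2)*(1) = 0 - 2 + 2 = 0.
Two vectors are orthogonal iff their dot product is 0; here the dot product is 0, so the vectors are orthogonal.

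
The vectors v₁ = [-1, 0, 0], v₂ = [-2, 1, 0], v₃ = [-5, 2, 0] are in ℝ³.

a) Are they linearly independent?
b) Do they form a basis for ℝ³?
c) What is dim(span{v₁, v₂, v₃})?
Not independent, not a basis, dim(span) = 2

Check whether v₃ can be written as a linear combination of v₁ and v₂.
v₃ = (1)·v₁ + (2)·v₂ = [-5, 2, 0], so the three vectors are linearly dependent.
Thus they do not form a basis for ℝ³, and dim(span{v₁, v₂, v₃}) = 2 (spanned by v₁ and v₂).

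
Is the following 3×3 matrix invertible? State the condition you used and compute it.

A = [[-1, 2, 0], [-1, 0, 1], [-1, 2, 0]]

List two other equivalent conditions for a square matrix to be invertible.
No, not invertible; det(A) = 0 (two rows are equal, so the rows are linearly dependent). Equivalent conditions (failing for this A): rank(A) < 3; Ax = 0 has non-trivial solutions; 0 is an eigenvalue; the columns are linearly dependent.

To check invertibility, compute det(A).
In this matrix, row 0 and the last row are identical, so one row is a scalar multiple of another and the rows are linearly dependent.
A matrix with linearly dependent rows has det = 0 and is not invertible.
Equivalent failed conditions:
- rank(A) < 3.
- Ax = 0 has non-trivial solutions.
- 0 is an eigenvalue.
- The columns are linearly dependent.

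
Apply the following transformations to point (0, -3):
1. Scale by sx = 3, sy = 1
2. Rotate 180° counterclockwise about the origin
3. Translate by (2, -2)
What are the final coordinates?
(2, 1)

Step 1: Scale → (0, -3)
Step 2: Rotate 180° → (0, 3)
Step 3: Translate → (2, 1)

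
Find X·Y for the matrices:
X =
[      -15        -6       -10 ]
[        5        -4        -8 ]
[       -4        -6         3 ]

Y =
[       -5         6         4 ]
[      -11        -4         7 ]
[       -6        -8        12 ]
XY =
[      201        14      -222 ]
[       67       110      -104 ]
[       68       -24       -22 ]

Matrix multiplication: (XY)[i][j] = sum over k of X[i][k] * Y[k][j].
  (XY)[0][0] = (-15)*(-5) + (-6)*(-11) + (-10)*(-6) = 201
  (XY)[0][1] = (-15)*(6) + (-6)*(-4) + (-10)*(-8) = 14
  (XY)[0][2] = (-15)*(4) + (-6)*(7) + (-10)*(12) = -222
  (XY)[1][0] = (5)*(-5) + (-4)*(-11) + (-8)*(-6) = 67
  (XY)[1][1] = (5)*(6) + (-4)*(-4) + (-8)*(-8) = 110
  (XY)[1][2] = (5)*(4) + (-4)*(7) + (-8)*(12) = -104
  (XY)[2][0] = (-4)*(-5) + (-6)*(-11) + (3)*(-6) = 68
  (XY)[2][1] = (-4)*(6) + (-6)*(-4) + (3)*(-8) = -24
  (XY)[2][2] = (-4)*(4) + (-6)*(7) + (3)*(12) = -22
XY =
[      201        14      -222 ]
[       67       110      -104 ]
[       68       -24       -22 ]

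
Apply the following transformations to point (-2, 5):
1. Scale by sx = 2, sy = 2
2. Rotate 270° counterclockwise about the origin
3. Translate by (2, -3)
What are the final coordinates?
(12, 1)

Step 1: Scale → (-4, 10)
Step 2: Rotate 270° → (10, 4)
Step 3: Translate → (12, 1)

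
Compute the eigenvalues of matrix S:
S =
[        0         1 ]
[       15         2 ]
λ = -3, 5

Solve det(S - λI) = 0. For a 2×2 matrix the characteristic equation is λ² - (trace)λ + det = 0.
trace(S) = a + d = 0 + 2 = 2.
det(S) = a*d - b*c = (0)*(2) - (1)*(15) = 0 - 15 = -15.
Characteristic equation: λ² - (2)λ + (-15) = 0.
Discriminant = (2)² - 4*(-15) = 4 + 60 = 64.
λ = (2 ± √64) / 2 = (2 ± 8) / 2 = -3, 5.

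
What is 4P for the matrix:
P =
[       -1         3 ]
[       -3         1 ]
4P =
[       -4        12 ]
[      -12         4 ]

Scalar multiplication is elementwise: (4P)[i][j] = 4 * P[i][j].
  (4P)[0][0] = 4 * (-1) = -4
  (4P)[0][1] = 4 * (3) = 12
  (4P)[1][0] = 4 * (-3) = -12
  (4P)[1][1] = 4 * (1) = 4
4P =
[       -4        12 ]
[      -12         4 ]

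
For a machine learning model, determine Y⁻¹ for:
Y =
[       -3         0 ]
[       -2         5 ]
det(Y) = -15
Y⁻¹ =
[     -1/3         0 ]
[    -2/15       1/5 ]

For a 2×2 matrix Y = [[a, b], [c, d]] with det(Y) ≠ 0, Y⁻¹ = (1/det(Y)) * [[d, -b], [-c, a]].
det(Y) = (-3)*(5) - (0)*(-2) = -15 - 0 = -15.
Y⁻¹ = (1/-15) * [[5, 0], [2, -3]].
Dividing each entry by -15 and reducing:
Y⁻¹ =
[     -1/3         0 ]
[    -2/15       1/5 ]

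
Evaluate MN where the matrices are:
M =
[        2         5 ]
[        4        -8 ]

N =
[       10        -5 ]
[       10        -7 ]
MN =
[       70       -45 ]
[      -40        36 ]

Matrix multiplication: (MN)[i][j] = sum over k of M[i][k] * N[k][j].
  (MN)[0][0] = (2)*(10) + (5)*(10) = 70
  (MN)[0][1] = (2)*(-5) + (5)*(-7) = -45
  (MN)[1][0] = (4)*(10) + (-8)*(10) = -40
  (MN)[1][1] = (4)*(-5) + (-8)*(-7) = 36
MN =
[       70       -45 ]
[      -40        36 ]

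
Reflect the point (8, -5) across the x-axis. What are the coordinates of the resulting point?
(8, 5)

Reflection across x-axis: (8, -5) → (8, 5)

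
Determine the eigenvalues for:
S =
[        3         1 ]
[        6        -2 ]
λ = -3, 4

Solve det(S - λI) = 0. For a 2×2 matrix the characteristic equation is λ² - (trace)λ + det = 0.
trace(S) = a + d = 3 - 2 = 1.
det(S) = a*d - b*c = (3)*(-2) - (1)*(6) = -6 - 6 = -12.
Characteristic equation: λ² - (1)λ + (-12) = 0.
Discriminant = (1)² - 4*(-12) = 1 + 48 = 49.
λ = (1 ± √49) / 2 = (1 ± 7) / 2 = -3, 4.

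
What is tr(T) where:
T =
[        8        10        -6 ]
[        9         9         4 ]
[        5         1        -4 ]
tr(T) = 8 + 9 - 4 = 13

The trace of a square matrix is the sum of its diagonal entries.
Diagonal entries of T: T[0][0] = 8, T[1][1] = 9, T[2][2] = -4.
tr(T) = 8 + 9 - 4 = 13.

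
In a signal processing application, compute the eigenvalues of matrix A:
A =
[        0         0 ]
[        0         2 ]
λ = 0, 2

Solve det(A - λI) = 0. For a 2×2 matrix the characteristic equation is λ² - (trace)λ + det = 0.
trace(A) = a + d = 0 + 2 = 2.
det(A) = a*d - b*c = (0)*(2) - (0)*(0) = 0 - 0 = 0.
Characteristic equation: λ² - (2)λ + (0) = 0.
Discriminant = (2)² - 4*(0) = 4 - 0 = 4.
λ = (2 ± √4) / 2 = (2 ± 2) / 2 = 0, 2.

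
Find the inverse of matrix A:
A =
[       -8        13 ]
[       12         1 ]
det(A) = -164
A⁻¹ =
[   -1/164    13/164 ]
[     3/41      2/41 ]

For a 2×2 matrix A = [[a, b], [c, d]] with det(A) ≠ 0, A⁻¹ = (1/det(A)) * [[d, -b], [-c, a]].
det(A) = (-8)*(1) - (13)*(12) = -8 - 156 = -164.
A⁻¹ = (1/-164) * [[1, -13], [-12, -8]].
Dividing each entry by -164 and reducing:
A⁻¹ =
[   -1/164    13/164 ]
[     3/41      2/41 ]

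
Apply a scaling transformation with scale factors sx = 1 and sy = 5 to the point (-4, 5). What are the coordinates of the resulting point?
(-4, 25)

Scaling matrix:
[[1, 0], [0, 5]]
Result: (-4 × 1, 5 × 5) = (-4, 25)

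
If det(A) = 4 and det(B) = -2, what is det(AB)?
-8

Use the multiplicative property of determinants: det(AB) = det(A)*det(B).
det(AB) = (4)*(-2) = -8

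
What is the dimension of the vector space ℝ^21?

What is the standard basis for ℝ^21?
Dimension = 21; standard basis = {e_1, e_2, e_3, …, e_21}

ℝ^21 is the space of 21-tuples of real numbers; its dimension is 21.
The standard basis consists of 21 vectors: e_1, e_2, e_3, …, e_21, where e_i is the vector with 1 in position i and 0 elsewhere.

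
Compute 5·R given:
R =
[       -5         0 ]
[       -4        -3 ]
5R =
[      -25         0 ]
[      -20       -15 ]

Scalar multiplication is elementwise: (5R)[i][j] = 5 * R[i][j].
  (5R)[0][0] = 5 * (-5) = -25
  (5R)[0][1] = 5 * (0) = 0
  (5R)[1][0] = 5 * (-4) = -20
  (5R)[1][1] = 5 * (-3) = -15
5R =
[      -25         0 ]
[      -20       -15 ]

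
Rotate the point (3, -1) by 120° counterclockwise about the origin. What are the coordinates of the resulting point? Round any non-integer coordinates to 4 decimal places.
(-0.6340, 3.0981)

Rotation matrix R(θ) = [[cos θ, -sin θ], [sin θ, cos θ]]; for θ = 120°:
R = [[-1/2, -√3/2], [√3/2, -1/2]]
Result: R × [3, -1]ᵀ = [-1/2·3 + (-√3/2)·-1, √3/2·3 + (-1/2)·-1]ᵀ = (-0.6340, 3.0981)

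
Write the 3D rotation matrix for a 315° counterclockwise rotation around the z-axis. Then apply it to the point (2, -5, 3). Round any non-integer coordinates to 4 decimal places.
R = [[√2/2, √2/2, 0], [-√2/2, √2/2, 0], [0, 0, 1]]; R·(2, -5, 3) = (-2.1213, -4.9497, 3.0000)

Rotation matrix for 315° around z-axis:
cos(315°) = √2/2, sin(315°) = -√2/2
R = [[√2/2, √2/2, 0], [-√2/2, √2/2, 0], [0, 0, 1]]
Apply to (2, -5, 3): R·[2, -5, 3]ᵀ = (-2.1213, -4.9497, 3.0000)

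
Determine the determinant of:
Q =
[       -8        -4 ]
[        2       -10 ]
det(Q) = 88

For a 2×2 matrix [[a, b], [c, d]], det = a*d - b*c.
det(Q) = (-8)*(-10) - (-4)*(2) = 80 + 8 = 88.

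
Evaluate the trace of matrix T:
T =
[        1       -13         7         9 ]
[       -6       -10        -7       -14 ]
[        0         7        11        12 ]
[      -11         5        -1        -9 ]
tr(T) = 1 - 10 + 11 - 9 = -7

The trace of a square matrix is the sum of its diagonal entries.
Diagonal entries of T: T[0][0] = 1, T[1][1] = -10, T[2][2] = 11, T[3][3] = -9.
tr(T) = 1 - 10 + 11 - 9 = -7.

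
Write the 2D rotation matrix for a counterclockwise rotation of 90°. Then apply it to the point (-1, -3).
R = [[0, -1], [1, 0]]; R·(-1, -3) = (3, -1)

Rotation matrix formula: R(θ) = [[cos θ, -sin θ], [sin θ, cos θ]]
For θ = 90°:
cos(90°) = 0
sin(90°) = 1
R = [[0, -1], [1, 0]]
Apply to (-1, -3): [0·-1 + (-1)·-3, 1·-1 + 0·-3] = (3, -1)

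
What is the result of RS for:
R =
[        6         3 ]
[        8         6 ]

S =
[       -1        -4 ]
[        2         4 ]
RS =
[        0       -12 ]
[        4        -8 ]

Matrix multiplication: (RS)[i][j] = sum over k of R[i][k] * S[k][j].
  (RS)[0][0] = (6)*(-1) + (3)*(2) = 0
  (RS)[0][1] = (6)*(-4) + (3)*(4) = -12
  (RS)[1][0] = (8)*(-1) + (6)*(2) = 4
  (RS)[1][1] = (8)*(-4) + (6)*(4) = -8
RS =
[        0       -12 ]
[        4        -8 ]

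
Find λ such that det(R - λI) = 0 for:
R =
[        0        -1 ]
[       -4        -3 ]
λ = -4, 1

Solve det(R - λI) = 0. For a 2×2 matrix the characteristic equation is λ² - (trace)λ + det = 0.
trace(R) = a + d = 0 - 3 = -3.
det(R) = a*d - b*c = (0)*(-3) - (-1)*(-4) = 0 - 4 = -4.
Characteristic equation: λ² - (-3)λ + (-4) = 0.
Discriminant = (-3)² - 4*(-4) = 9 + 16 = 25.
λ = (-3 ± √25) / 2 = (-3 ± 5) / 2 = -4, 1.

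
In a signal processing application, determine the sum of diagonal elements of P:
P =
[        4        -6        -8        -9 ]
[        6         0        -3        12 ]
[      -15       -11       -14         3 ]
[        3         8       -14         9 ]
tr(P) = 4 + 0 - 14 + 9 = -1

The trace of a square matrix is the sum of its diagonal entries.
Diagonal entries of P: P[0][0] = 4, P[1][1] = 0, P[2][2] = -14, P[3][3] = 9.
tr(P) = 4 + 0 - 14 + 9 = -1.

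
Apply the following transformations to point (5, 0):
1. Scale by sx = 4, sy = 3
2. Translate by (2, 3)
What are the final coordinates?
(22, 3)

Step 1: Scale (5, 0) by (sx, sy) = (4, 3) → (20, 0)
Step 2: Translate by (2, 3) → (22, 3)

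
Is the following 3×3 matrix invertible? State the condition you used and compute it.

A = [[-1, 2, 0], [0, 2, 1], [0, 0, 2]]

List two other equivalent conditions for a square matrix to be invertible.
Yes, invertible; det(A) = -4 ≠ 0. Equivalent conditions: rank(A) = 3; Ax = 0 has only the trivial solution; 0 is not an eigenvalue; the columns of A are linearly independent.

To check invertibility, compute det(A).
The given matrix is triangular, so det(A) equals the product of its diagonal entries = -4 ≠ 0.
Since det(A) ≠ 0, A is invertible.
Equivalent conditions for a square matrix A to be invertible:
- rank(A) = 3 (full rank).
- The homogeneous system Ax = 0 has only the trivial solution x = 0.
- 0 is not an eigenvalue of A.
- The columns (equivalently rows) of A are linearly independent.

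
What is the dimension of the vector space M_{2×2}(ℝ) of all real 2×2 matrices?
Dimension = 4

A real 2×2 matrix is determined by its 2·2 = 4 independent entries.
A standard basis is {E_ij : 1 ≤ i ≤ 2, 1 ≤ j ≤ 2}, where E_ij has a 1 in position (i, j) and 0 elsewhere — there are 4 such matrices, and they are linearly independent and span M_{2×2}(ℝ).
Therefore dim(M_{2×2}(ℝ)) = 4.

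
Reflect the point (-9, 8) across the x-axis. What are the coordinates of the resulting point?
(-9, -8)

Reflection across x-axis: (-9, 8) → (-9, -8)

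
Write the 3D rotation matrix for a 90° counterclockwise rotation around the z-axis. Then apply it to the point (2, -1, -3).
R = [[0, -1, 0], [1, 0, 0], [0, 0, 1]]; R·(2, -1, -3) = (1, 2, -3)

Rotation matrix for 90° around z-axis:
cos(90°) = 0, sin(90°) = 1
R = [[0, -1, 0], [1, 0, 0], [0, 0, 1]]
Apply to (2, -1, -3): R·[2, -1, -3]ᵀ = (1, 2, -3)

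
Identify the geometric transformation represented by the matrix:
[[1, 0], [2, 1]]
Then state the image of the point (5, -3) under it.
vertical shear with factor 2; image of (5, -3) is (5, 7)

The matrix [[1, 0], [k, 1]] sends (x, y) to (x, 2x + y), leaving the x-coordinate fixed: a vertical shear.
The matrix [[1, 0], [2, 1]] represents: vertical shear with factor 2.
Applying it to (5, -3): [1·5 + 0·-3, 2·5 + 1·-3] = (5, 7).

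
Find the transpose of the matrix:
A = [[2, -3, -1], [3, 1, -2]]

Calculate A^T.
[[2, 3], [-3, 1], [-1, -2]]

The transpose sends entry (i,j) to (j,i); rows become columns.
Row 0 of A: [2, -3, -1] -> column 0 of A^T.
Row 1 of A: [3, 1, -2] -> column 1 of A^T.
A^T = [[2, 3], [-3, 1], [-1, -2]]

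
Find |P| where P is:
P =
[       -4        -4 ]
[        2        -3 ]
det(P) = 20

For a 2×2 matrix [[a, b], [c, d]], det = a*d - b*c.
det(P) = (-4)*(-3) - (-4)*(2) = 12 + 8 = 20.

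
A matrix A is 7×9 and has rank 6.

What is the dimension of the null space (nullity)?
3

The rank-nullity theorem for an m×n matrix states:
rank(A) + nullity(A) = n (the number of columns).
Here n = 9 and rank(A) = 6, so nullity(A) = 9 - 6 = 3.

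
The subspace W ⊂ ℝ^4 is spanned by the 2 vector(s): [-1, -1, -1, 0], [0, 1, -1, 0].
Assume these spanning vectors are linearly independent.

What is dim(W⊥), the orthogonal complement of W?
dim(W⊥) = 2

For any subspace W of ℝ^n, dim(W) + dim(W⊥) = n (the whole-space dimension).
Here the given 2 vectors are linearly independent, so dim(W) = 2.
Thus dim(W⊥) = n - dim(W) = 4 - 2 = 2.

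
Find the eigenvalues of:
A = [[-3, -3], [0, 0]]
λ = -3, 0

Solve det(A - λI) = 0. For a 2×2 matrix this is λ² - (trace)λ + det = 0.
trace(A) = -3 + 0 = -3.
det(A) = (-3)*(0) - (-3)*(0) = 0 - 0 = 0.
Characteristic equation: λ² - (-3)λ + (0) = 0.
Discriminant: (-3)² - 4*(0) = 9 - 0 = 9.
Roots: λ = (-3 ± √9) / 2 = -3, 0.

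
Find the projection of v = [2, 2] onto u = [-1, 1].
[0, 0]

The projection of v onto u is proj_u(v) = ((v·u) / (u·u)) · u.
v·u = (2)*(-1) + (2)*(1) = 0.
u·u = (-1)*(-1) + (1)*(1) = 2.
coefficient = 0 / 2 = 0.
proj_u(v) = 0 · [-1, 1] = [0, 0].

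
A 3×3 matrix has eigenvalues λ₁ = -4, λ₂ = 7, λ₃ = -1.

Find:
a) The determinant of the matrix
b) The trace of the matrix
det = 28, trace = 2

Two standard eigenvalue identities:
- det(A) equals the product of the eigenvalues (counted with multiplicity).
- trace(A) equals the sum of the eigenvalues.
det(A) = (-4)*(7)*(-1) = 28.
trace(A) = -4 + 7 - 1 = 2.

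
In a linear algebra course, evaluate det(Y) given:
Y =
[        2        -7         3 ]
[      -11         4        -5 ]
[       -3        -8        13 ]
det(Y) = -782

Expand along row 0 (cofactor expansion): det(Y) = a*(e*i - f*h) - b*(d*i - f*g) + c*(d*h - e*g), where the 3×3 is [[a, b, c], [d, e, f], [g, h, i]].
Minor M_00 = (4)*(13) - (-5)*(-8) = 52 - 40 = 12.
Minor M_01 = (-11)*(13) - (-5)*(-3) = -143 - 15 = -158.
Minor M_02 = (-11)*(-8) - (4)*(-3) = 88 + 12 = 100.
det(Y) = (2)*(12) - (-7)*(-158) + (3)*(100) = 24 - 1106 + 300 = -782.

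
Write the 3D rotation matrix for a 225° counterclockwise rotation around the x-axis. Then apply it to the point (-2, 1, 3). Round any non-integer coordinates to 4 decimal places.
R = [[1, 0, 0], [0, -√2/2, √2/2], [0, -√2/2, -√2/2]]; R·(-2, 1, 3) = (-2.0000, 1.4142, -2.8284)

Rotation matrix for 225° around x-axis:
cos(225°) = -√2/2, sin(225°) = -√2/2
R = [[1, 0, 0], [0, -√2/2, √2/2], [0, -√2/2, -√2/2]]
Apply to (-2, 1, 3): R·[-2, 1, 3]ᵀ = (-2.0000, 1.4142, -2.8284)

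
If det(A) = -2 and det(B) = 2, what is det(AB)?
-4

Use the multiplicative property of determinants: det(AB) = det(A)*det(B).
det(AB) = (-2)*(2) = -4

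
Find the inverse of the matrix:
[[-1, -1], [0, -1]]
[[-1, 1], [0, -1]]

For [[a,b],[c,d]], inverse = (1/det)·[[d,-b],[-c,a]]
det = -1·-1 - -1·0 = 1
Inverse = (1/1)·[[-1, 1], [0, -1]]
        = [[-1, 1], [0, -1]]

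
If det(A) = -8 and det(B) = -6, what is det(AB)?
48

Use the multiplicative property of determinants: det(AB) = det(A)*det(B).
det(AB) = (-8)*(-6) = 48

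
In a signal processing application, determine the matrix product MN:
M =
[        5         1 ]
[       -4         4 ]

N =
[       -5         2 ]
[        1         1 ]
MN =
[      -24        11 ]
[       24        -4 ]

Matrix multiplication: (MN)[i][j] = sum over k of M[i][k] * N[k][j].
  (MN)[0][0] = (5)*(-5) + (1)*(1) = -24
  (MN)[0][1] = (5)*(2) + (1)*(1) = 11
  (MN)[1][0] = (-4)*(-5) + (4)*(1) = 24
  (MN)[1][1] = (-4)*(2) + (4)*(1) = -4
MN =
[      -24        11 ]
[       24        -4 ]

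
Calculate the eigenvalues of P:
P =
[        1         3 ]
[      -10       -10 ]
λ = -5, -4

Solve det(P - λI) = 0. For a 2×2 matrix the characteristic equation is λ² - (trace)λ + det = 0.
trace(P) = a + d = 1 - 10 = -9.
det(P) = a*d - b*c = (1)*(-10) - (3)*(-10) = -10 + 30 = 20.
Characteristic equation: λ² - (-9)λ + (20) = 0.
Discriminant = (-9)² - 4*(20) = 81 - 80 = 1.
λ = (-9 ± √1) / 2 = (-9 ± 1) / 2 = -5, -4.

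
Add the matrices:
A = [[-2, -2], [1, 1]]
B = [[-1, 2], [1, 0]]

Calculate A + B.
[[-3, 0], [2, 1]]

Add corresponding elements:
(-2)+(-1)=-3
(-2)+(2)=0
(1)+(1)=2
(1)+(0)=1
A + B = [[-3, 0], [2, 1]]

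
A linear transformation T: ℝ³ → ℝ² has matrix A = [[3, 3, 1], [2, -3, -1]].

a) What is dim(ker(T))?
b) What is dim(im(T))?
dim(ker) = 1, dim(im) = 2

The two rows are not scalar multiples of one another (no single k satisfies row 2 = k × row 1), so they are linearly independent.
Thus rank(A) = 2.
dim(im(T)) = rank(A) = 2.
By the rank-nullity theorem applied to T: ℝ³ → ℝ², rank(A) + nullity(A) = 3 (the domain dimension), so dim(ker(T)) = 3 - 2 = 1.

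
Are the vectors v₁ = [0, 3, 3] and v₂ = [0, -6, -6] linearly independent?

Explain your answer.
No, linearly dependent (v₂ = -2·v₁)

Check whether there is a scalar k with v₂ = k·v₁.
Comparing components, k = -2 satisfies -2·[0, 3, 3] = [0, -6, -6].
Since v₂ is a scalar multiple of v₁, the two vectors are linearly dependent.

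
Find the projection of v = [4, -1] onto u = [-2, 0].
[4, 0]

The projection of v onto u is proj_u(v) = ((v·u) / (u·u)) · u.
v·u = (4)*(-2) + (-1)*(0) = -8.
u·u = (-2)*(-2) + (0)*(0) = 4.
coefficient = -8 / 4 = -2.
proj_u(v) = -2 · [-2, 0] = [4, 0].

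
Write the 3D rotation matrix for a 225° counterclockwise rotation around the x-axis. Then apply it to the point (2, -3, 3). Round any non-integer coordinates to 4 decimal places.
R = [[1, 0, 0], [0, -√2/2, √2/2], [0, -√2/2, -√2/2]]; R·(2, -3, 3) = (2.0000, 4.2426, 0.0000)

Rotation matrix for 225° around x-axis:
cos(225°) = -√2/2, sin(225°) = -√2/2
R = [[1, 0, 0], [0, -√2/2, √2/2], [0, -√2/2, -√2/2]]
Apply to (2, -3, 3): R·[2, -3, 3]ᵀ = (2.0000, 4.2426, 0.0000)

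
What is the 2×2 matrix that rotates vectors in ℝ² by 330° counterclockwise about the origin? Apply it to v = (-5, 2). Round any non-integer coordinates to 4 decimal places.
R = [[√3/2, 1/2], [-1/2, √3/2]]; R·v = (-3.3301, 4.2321)

A counterclockwise rotation by angle θ in ℝ² has matrix R(θ) = [[cos θ, -sin θ], [sin θ, cos θ]].
For θ = 330°: cos θ = √3/2, sin θ = -1/2.
R(330°) = [[√3/2, 1/2], [-1/2, √3/2]].
R·v = [√3/2·-5 + (1/2)·2, -1/2·-5 + √3/2·2] = (-3.3301, 4.2321).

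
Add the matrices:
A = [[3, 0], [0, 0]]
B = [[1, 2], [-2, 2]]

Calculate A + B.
[[4, 2], [-2, 2]]

Add corresponding elements:
(3)+(1)=4
(0)+(2)=2
(0)+(-2)=-2
(0)+(2)=2
A + B = [[4, 2], [-2, 2]]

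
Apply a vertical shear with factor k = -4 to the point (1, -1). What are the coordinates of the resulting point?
(1, -5)

Shear matrix for vertical shear with factor k = -4:
[[1, 0], [-4, 1]]
Result: (1, -1) → (1, -5)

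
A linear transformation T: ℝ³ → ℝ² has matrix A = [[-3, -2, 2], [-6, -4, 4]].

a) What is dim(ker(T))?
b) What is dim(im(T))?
dim(ker) = 2, dim(im) = 1

Observe that row 2 = 2 × row 1 (so the rows are linearly dependent).
Thus rank(A) = 1 (only one linearly independent row).
dim(im(T)) = rank(A) = 1.
By the rank-nullity theorem applied to T: ℝ³ → ℝ², rank(A) + nullity(A) = 3 (the domain dimension), so dim(ker(T)) = 3 - 1 = 2.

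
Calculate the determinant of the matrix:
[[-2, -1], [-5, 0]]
-5

For a 2×2 matrix [[a, b], [c, d]], det = ad - bc
det = (-2)(0) - (-1)(-5) = 0 - 5 = -5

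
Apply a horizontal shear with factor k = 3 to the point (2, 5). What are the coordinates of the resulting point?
(17, 5)

Shear matrix for horizontal shear with factor k = 3:
[[1, 3], [0, 1]]
Result: (2, 5) → (17, 5)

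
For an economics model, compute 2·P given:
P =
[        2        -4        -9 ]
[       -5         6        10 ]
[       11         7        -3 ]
2P =
[        4        -8       -18 ]
[      -10        12        20 ]
[       22        14        -6 ]

Scalar multiplication is elementwise: (2P)[i][j] = 2 * P[i][j].
  (2P)[0][0] = 2 * (2) = 4
  (2P)[0][1] = 2 * (-4) = -8
  (2P)[0][2] = 2 * (-9) = -18
  (2P)[1][0] = 2 * (-5) = -10
  (2P)[1][1] = 2 * (6) = 12
  (2P)[1][2] = 2 * (10) = 20
  (2P)[2][0] = 2 * (11) = 22
  (2P)[2][1] = 2 * (7) = 14
  (2P)[2][2] = 2 * (-3) = -6
2P =
[        4        -8       -18 ]
[      -10        12        20 ]
[       22        14        -6 ]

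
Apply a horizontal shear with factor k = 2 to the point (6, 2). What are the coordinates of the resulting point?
(10, 2)

Shear matrix for horizontal shear with factor k = 2:
[[1, 2], [0, 1]]
Result: (6, 2) → (10, 2)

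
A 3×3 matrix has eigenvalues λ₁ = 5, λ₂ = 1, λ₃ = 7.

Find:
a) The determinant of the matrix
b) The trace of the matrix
det = 35, trace = 13

Two standard eigenvalue identities:
- det(A) equals the product of the eigenvalues (counted with multiplicity).
- trace(A) equals the sum of the eigenvalues.
det(A) = (5)*(1)*(7) = 35.
trace(A) = 5 + 1 + 7 = 13.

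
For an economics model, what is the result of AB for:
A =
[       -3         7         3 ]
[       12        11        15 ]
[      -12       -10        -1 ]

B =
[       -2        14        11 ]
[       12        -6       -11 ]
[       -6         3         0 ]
AB =
[       72       -75      -110 ]
[       18       147        11 ]
[      -90      -111       -22 ]

Matrix multiplication: (AB)[i][j] = sum over k of A[i][k] * B[k][j].
  (AB)[0][0] = (-3)*(-2) + (7)*(12) + (3)*(-6) = 72
  (AB)[0][1] = (-3)*(14) + (7)*(-6) + (3)*(3) = -75
  (AB)[0][2] = (-3)*(11) + (7)*(-11) + (3)*(0) = -110
  (AB)[1][0] = (12)*(-2) + (11)*(12) + (15)*(-6) = 18
  (AB)[1][1] = (12)*(14) + (11)*(-6) + (15)*(3) = 147
  (AB)[1][2] = (12)*(11) + (11)*(-11) + (15)*(0) = 11
  (AB)[2][0] = (-12)*(-2) + (-10)*(12) + (-1)*(-6) = -90
  (AB)[2][1] = (-12)*(14) + (-10)*(-6) + (-1)*(3) = -111
  (AB)[2][2] = (-12)*(11) + (-10)*(-11) + (-1)*(0) = -22
AB =
[       72       -75      -110 ]
[       18       147        11 ]
[      -90      -111       -22 ]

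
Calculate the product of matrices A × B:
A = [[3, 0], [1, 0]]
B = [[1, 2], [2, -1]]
[[3, 6], [1, 2]]

Matrix multiplication:
C[0][0] = 3×1 + 0×2 = 3
C[0][1] = 3×2 + 0×-1 = 6
C[1][0] = 1×1 + 0×2 = 1
C[1][1] = 1×2 + 0×-1 = 2
Result: [[3, 6], [1, 2]]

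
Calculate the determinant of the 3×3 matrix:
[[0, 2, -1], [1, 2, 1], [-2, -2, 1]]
-8

Expansion along first row:
det = 0·det([[2,1],[-2,1]]) - 2·det([[1,1],[-2,1]]) + -1·det([[1,2],[-2,-2]])
    = 0·(2·1 - 1·-2) - 2·(1·1 - 1·-2) + -1·(1·-2 - 2·-2)
    = 0·4 - 2·3 + -1·2
    = 0 + -6 + -2 = -8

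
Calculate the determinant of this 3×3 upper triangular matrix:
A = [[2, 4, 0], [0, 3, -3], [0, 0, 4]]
24

The determinant of a triangular matrix is the product of its diagonal entries (the off-diagonal entries above the diagonal do not affect it).
det(A) = (2) * (3) * (4) = 24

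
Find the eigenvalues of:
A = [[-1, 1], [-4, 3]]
λ = 1, 1

Solve det(A - λI) = 0. For a 2×2 matrix this is λ² - (trace)λ + det = 0.
trace(A) = -1 + 3 = 2.
det(A) = (-1)*(3) - (1)*(-4) = -3 + 4 = 1.
Characteristic equation: λ² - (2)λ + (1) = 0.
Discriminant: (2)² - 4*(1) = 4 - 4 = 0.
Roots: λ = (2 ± √0) / 2 = 1, 1.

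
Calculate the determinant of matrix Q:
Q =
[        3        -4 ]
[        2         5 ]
det(Q) = 23

For a 2×2 matrix [[a, b], [c, d]], det = a*d - b*c.
det(Q) = (3)*(5) - (-4)*(2) = 15 + 8 = 23.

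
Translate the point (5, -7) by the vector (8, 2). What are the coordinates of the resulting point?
(13, -5)

Translation by (8, 2):
x' = 5 + 8 = 13
y' = -7 + 2 = -5
Homogeneous matrix: [[1, 0, 8], [0, 1, 2], [0, 0, 1]]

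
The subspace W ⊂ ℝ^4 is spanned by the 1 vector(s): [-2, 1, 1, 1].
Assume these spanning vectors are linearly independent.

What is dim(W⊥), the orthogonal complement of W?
dim(W⊥) = 3

For any subspace W of ℝ^n, dim(W) + dim(W⊥) = n (the whole-space dimension).
Here the given 1 vectors are linearly independent, so dim(W) = 1.
Thus dim(W⊥) = n - dim(W) = 4 - 1 = 3.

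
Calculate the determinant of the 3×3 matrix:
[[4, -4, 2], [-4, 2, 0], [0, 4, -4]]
0

Expansion along first row:
det = 4·det([[2,0],[4,-4]]) - -4·det([[-4,0],[0,-4]]) + 2·det([[-4,2],[0,4]])
    = 4·(2·-4 - 0·4) - -4·(-4·-4 - 0·0) + 2·(-4·4 - 2·0)
    = 4·-8 - -4·16 + 2·-16
    = -32 + 64 + -32 = 0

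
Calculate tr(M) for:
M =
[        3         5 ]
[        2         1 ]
tr(M) = 3 + 1 = 4

The trace of a square matrix is the sum of its diagonal entries.
Diagonal entries of M: M[0][0] = 3, M[1][1] = 1.
tr(M) = 3 + 1 = 4.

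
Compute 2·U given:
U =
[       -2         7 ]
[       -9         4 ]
2U =
[       -4        14 ]
[      -18         8 ]

Scalar multiplication is elementwise: (2U)[i][j] = 2 * U[i][j].
  (2U)[0][0] = 2 * (-2) = -4
  (2U)[0][1] = 2 * (7) = 14
  (2U)[1][0] = 2 * (-9) = -18
  (2U)[1][1] = 2 * (4) = 8
2U =
[       -4        14 ]
[      -18         8 ]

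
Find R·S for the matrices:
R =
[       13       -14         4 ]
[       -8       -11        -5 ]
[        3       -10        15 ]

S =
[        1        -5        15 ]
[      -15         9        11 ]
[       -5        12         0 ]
RS =
[      203      -143        41 ]
[      182      -119      -241 ]
[       78        75       -65 ]

Matrix multiplication: (RS)[i][j] = sum over k of R[i][k] * S[k][j].
  (RS)[0][0] = (13)*(1) + (-14)*(-15) + (4)*(-5) = 203
  (RS)[0][1] = (13)*(-5) + (-14)*(9) + (4)*(12) = -143
  (RS)[0][2] = (13)*(15) + (-14)*(11) + (4)*(0) = 41
  (RS)[1][0] = (-8)*(1) + (-11)*(-15) + (-5)*(-5) = 182
  (RS)[1][1] = (-8)*(-5) + (-11)*(9) + (-5)*(12) = -119
  (RS)[1][2] = (-8)*(15) + (-11)*(11) + (-5)*(0) = -241
  (RS)[2][0] = (3)*(1) + (-10)*(-15) + (15)*(-5) = 78
  (RS)[2][1] = (3)*(-5) + (-10)*(9) + (15)*(12) = 75
  (RS)[2][2] = (3)*(15) + (-10)*(11) + (15)*(0) = -65
RS =
[      203      -143        41 ]
[      182      -119      -241 ]
[       78        75       -65 ]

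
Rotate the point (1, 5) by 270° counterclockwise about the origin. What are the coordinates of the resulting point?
(5, -1)

Rotation matrix R(θ) = [[cos θ, -sin θ], [sin θ, cos θ]]; for θ = 270°:
R = [[0, 1], [-1, 0]]
Result: R × [1, 5]ᵀ = [0·1 + (1)·5, -1·1 + (0)·5]ᵀ = (5, -1)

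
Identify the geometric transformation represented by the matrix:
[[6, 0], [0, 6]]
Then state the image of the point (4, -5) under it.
uniform scaling by factor 6; image of (4, -5) is (24, -30)

This is a diagonal matrix with equal entries 6, so it scales both axes by the same factor 6.
The matrix [[6, 0], [0, 6]] represents: uniform scaling by factor 6.
Applying it to (4, -5): [6·4 + 0·-5, 0·4 + 6·-5] = (24, -30).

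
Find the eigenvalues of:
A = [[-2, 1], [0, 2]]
λ = -2, 2

Solve det(A - λI) = 0. For a 2×2 matrix this is λ² - (trace)λ + det = 0.
trace(A) = -2 + 2 = 0.
det(A) = (-2)*(2) - (1)*(0) = -4 - 0 = -4.
Characteristic equation: λ² - (0)λ + (-4) = 0.
Discriminant: (0)² - 4*(-4) = 0 + 16 = 16.
Roots: λ = (0 ± √16) / 2 = -2, 2.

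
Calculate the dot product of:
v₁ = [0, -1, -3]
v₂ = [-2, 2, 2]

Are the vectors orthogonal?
-8, No

The dot product is the sum of products of corresponding components.
v₁·v₂ = (0)*(-2) + (-1)*(2) + (-3)*(2) = 0 - 2 - 6 = -8.
Two vectors are orthogonal iff their dot product is 0; here the dot product is -8, so the vectors are not orthogonal.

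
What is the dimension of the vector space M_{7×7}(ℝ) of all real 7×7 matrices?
Dimension = 49

A real 7×7 matrix is determined by its 7·7 = 49 independent entries.
A standard basis is {E_ij : 1 ≤ i ≤ 7, 1 ≤ j ≤ 7}, where E_ij has a 1 in position (i, j) and 0 elsewhere — there are 49 such matrices, and they are linearly independent and span M_{7×7}(ℝ).
Therefore dim(M_{7×7}(ℝ)) = 49.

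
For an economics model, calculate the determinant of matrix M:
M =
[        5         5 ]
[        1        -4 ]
det(M) = -25

For a 2×2 matrix [[a, b], [c, d]], det = a*d - b*c.
det(M) = (5)*(-4) - (5)*(1) = -20 - 5 = -25.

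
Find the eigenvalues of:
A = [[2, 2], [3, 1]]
λ = -1, 4

Solve det(A - λI) = 0. For a 2×2 matrix this is λ² - (trace)λ + det = 0.
trace(A) = 2 + 1 = 3.
det(A) = (2)*(1) - (2)*(3) = 2 - 6 = -4.
Characteristic equation: λ² - (3)λ + (-4) = 0.
Discriminant: (3)² - 4*(-4) = 9 + 16 = 25.
Roots: λ = (3 ± √25) / 2 = -1, 4.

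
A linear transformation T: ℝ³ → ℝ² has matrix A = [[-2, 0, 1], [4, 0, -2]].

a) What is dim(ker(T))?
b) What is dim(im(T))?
dim(ker) = 2, dim(im) = 1

Observe that row 2 = -2 × row 1 (so the rows are linearly dependent).
Thus rank(A) = 1 (only one linearly independent row).
dim(im(T)) = rank(A) = 1.
By the rank-nullity theorem applied to T: ℝ³ → ℝ², rank(A) + nullity(A) = 3 (the domain dimension), so dim(ker(T)) = 3 - 1 = 2.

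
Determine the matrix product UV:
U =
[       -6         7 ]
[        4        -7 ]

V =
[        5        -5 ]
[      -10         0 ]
UV =
[     -100        30 ]
[       90       -20 ]

Matrix multiplication: (UV)[i][j] = sum over k of U[i][k] * V[k][j].
  (UV)[0][0] = (-6)*(5) + (7)*(-10) = -100
  (UV)[0][1] = (-6)*(-5) + (7)*(0) = 30
  (UV)[1][0] = (4)*(5) + (-7)*(-10) = 90
  (UV)[1][1] = (4)*(-5) + (-7)*(0) = -20
UV =
[     -100        30 ]
[       90       -20 ]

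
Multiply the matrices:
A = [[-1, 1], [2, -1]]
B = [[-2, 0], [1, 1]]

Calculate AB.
[[3, 1], [-5, -1]]

Each entry (i,j) of AB = sum over k of A[i][k]*B[k][j].
(AB)[0][0] = (-1)*(-2) + (1)*(1) = 3
(AB)[0][1] = (-1)*(0) + (1)*(1) = 1
(AB)[1][0] = (2)*(-2) + (-1)*(1) = -5
(AB)[1][1] = (2)*(0) + (-1)*(1) = -1
AB = [[3, 1], [-5, -1]]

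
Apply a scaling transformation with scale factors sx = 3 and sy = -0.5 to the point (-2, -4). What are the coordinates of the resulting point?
(-6, 2.0)

Scaling matrix:
[[3, 0], [0, -0.50]]
Result: (-2 × 3, -4 × -0.5) = (-6, 2.0)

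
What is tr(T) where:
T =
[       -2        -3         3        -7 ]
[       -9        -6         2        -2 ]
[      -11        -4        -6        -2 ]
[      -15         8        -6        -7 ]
tr(T) = -2 - 6 - 6 - 7 = -21

The trace of a square matrix is the sum of its diagonal entries.
Diagonal entries of T: T[0][0] = -2, T[1][1] = -6, T[2][2] = -6, T[3][3] = -7.
tr(T) = -2 - 6 - 6 - 7 = -21.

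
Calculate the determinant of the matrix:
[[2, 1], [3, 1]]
-1

For a 2×2 matrix [[a, b], [c, d]], det = ad - bc
det = (2)(1) - (1)(3) = 2 - 3 = -1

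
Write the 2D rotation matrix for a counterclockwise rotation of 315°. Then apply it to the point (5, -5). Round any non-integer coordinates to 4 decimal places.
R = [[√2/2, √2/2], [-√2/2, √2/2]]; R·(5, -5) = (0.0000, -7.0711)

Rotation matrix formula: R(θ) = [[cos θ, -sin θ], [sin θ, cos θ]]
For θ = 315°:
cos(315°) = √2/2
sin(315°) = -√2/2
R = [[√2/2, √2/2], [-√2/2, √2/2]]
Apply to (5, -5): [√2/2·5 + (√2/2)·-5, -√2/2·5 + √2/2·-5] = (0.0000, -7.0711)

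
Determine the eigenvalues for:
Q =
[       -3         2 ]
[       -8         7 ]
λ = -1, 5

Solve det(Q - λI) = 0. For a 2×2 matrix the characteristic equation is λ² - (trace)λ + det = 0.
trace(Q) = a + d = -3 + 7 = 4.
det(Q) = a*d - b*c = (-3)*(7) - (2)*(-8) = -21 + 16 = -5.
Characteristic equation: λ² - (4)λ + (-5) = 0.
Discriminant = (4)² - 4*(-5) = 16 + 20 = 36.
λ = (4 ± √36) / 2 = (4 ± 6) / 2 = -1, 5.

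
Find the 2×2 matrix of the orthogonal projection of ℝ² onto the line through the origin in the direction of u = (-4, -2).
[[4/5, 2/5], [2/5, 1/5]]

The orthogonal projection onto the line spanned by a nonzero vector u = (a, b) has matrix P = (u uᵀ) / (uᵀ u) = (1/(a² + b²)) · [[a², ab], [ab, b²]].
Here u = (-4, -2), so a² + b² = 16 + 4 = 20.
P = (1/20) · [[16, 8], [8, 4]] = [[4/5, 2/5], [2/5, 1/5]].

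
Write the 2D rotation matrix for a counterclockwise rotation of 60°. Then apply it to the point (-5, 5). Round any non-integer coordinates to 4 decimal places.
R = [[1/2, -√3/2], [√3/2, 1/2]]; R·(-5, 5) = (-6.8301, -1.8301)

Rotation matrix formula: R(θ) = [[cos θ, -sin θ], [sin θ, cos θ]]
For θ = 60°:
cos(60°) = 1/2
sin(60°) = √3/2
R = [[1/2, -√3/2], [√3/2, 1/2]]
Apply to (-5, 5): [1/2·-5 + (-√3/2)·5, √3/2·-5 + 1/2·5] = (-6.8301, -1.8301)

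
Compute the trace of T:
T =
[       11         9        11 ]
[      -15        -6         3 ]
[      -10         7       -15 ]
tr(T) = 11 - 6 - 15 = -10

The trace of a square matrix is the sum of its diagonal entries.
Diagonal entries of T: T[0][0] = 11, T[1][1] = -6, T[2][2] = -15.
tr(T) = 11 - 6 - 15 = -10.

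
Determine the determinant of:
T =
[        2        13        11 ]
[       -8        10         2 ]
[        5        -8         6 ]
det(T) = 1060

Expand along row 0 (cofactor expansion): det(T) = a*(e*i - f*h) - b*(d*i - f*g) + c*(d*h - e*g), where the 3×3 is [[a, b, c], [d, e, f], [g, h, i]].
Minor M_00 = (10)*(6) - (2)*(-8) = 60 + 16 = 76.
Minor M_01 = (-8)*(6) - (2)*(5) = -48 - 10 = -58.
Minor M_02 = (-8)*(-8) - (10)*(5) = 64 - 50 = 14.
det(T) = (2)*(76) - (13)*(-58) + (11)*(14) = 152 + 754 + 154 = 1060.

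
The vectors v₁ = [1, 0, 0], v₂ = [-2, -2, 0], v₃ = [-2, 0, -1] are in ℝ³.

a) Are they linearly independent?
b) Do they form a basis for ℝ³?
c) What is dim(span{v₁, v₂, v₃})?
Yes independent, yes basis, dim = 3

Stack v₁, v₂, v₃ as rows of a 3×3 matrix.
[[1, 0, 0]; [-2, -2, 0]; [-2, 0, -1]] is already lower triangular with nonzero diagonal entries (1, -2, -1), so its determinant is the product of the diagonal entries, det = (1)·(-2)·(-1) = 2 ≠ 0, and the rows are linearly independent.
Three linearly independent vectors in ℝ³ form a basis for ℝ³, so dim(span{v₁,v₂,v₃}) = 3.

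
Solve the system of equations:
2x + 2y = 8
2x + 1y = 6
x = 2, y = 2

Use elimination (row reduction):
Equation 1: 2x + 2y = 8.
Equation 2: 2x + 1y = 6.
Multiply Eq1 by 2 and Eq2 by 2: 4x + 4y = 16;  4x + 2y = 12.
Subtract: (-2)y = -4, so y = 2.
Back-substitute into Eq1: 2x + 2*(2) = 8, so x = 2.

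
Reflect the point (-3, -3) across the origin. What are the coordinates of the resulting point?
(3, 3)

Reflection across origin: (-3, -3) → (3, 3)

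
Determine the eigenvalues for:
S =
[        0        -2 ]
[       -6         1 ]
λ = -3, 4

Solve det(S - λI) = 0. For a 2×2 matrix the characteristic equation is λ² - (trace)λ + det = 0.
trace(S) = a + d = 0 + 1 = 1.
det(S) = a*d - b*c = (0)*(1) - (-2)*(-6) = 0 - 12 = -12.
Characteristic equation: λ² - (1)λ + (-12) = 0.
Discriminant = (1)² - 4*(-12) = 1 + 48 = 49.
λ = (1 ± √49) / 2 = (1 ± 7) / 2 = -3, 4.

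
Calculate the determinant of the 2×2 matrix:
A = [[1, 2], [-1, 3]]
5

For A = [[a, b], [c, d]], det(A) = a*d - b*c.
det(A) = (1)*(3) - (2)*(-1) = 3 - -2 = 5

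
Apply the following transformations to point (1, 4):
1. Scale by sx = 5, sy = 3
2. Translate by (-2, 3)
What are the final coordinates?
(3, 15)

Step 1: Scale (1, 4) by (sx, sy) = (5, 3) → (5, 12)
Step 2: Translate by (-2, 3) → (3, 15)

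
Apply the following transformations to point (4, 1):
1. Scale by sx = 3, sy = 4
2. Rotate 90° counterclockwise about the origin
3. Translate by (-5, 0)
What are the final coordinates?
(-9, 12)

Step 1: Scale → (12, 4)
Step 2: Rotate 90° → (-4, 12)
Step 3: Translate → (-9, 12)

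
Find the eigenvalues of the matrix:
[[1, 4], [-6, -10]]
λ = -7 and λ = -2

Characteristic equation: det(A - λI) = 0
λ² - (trace)λ + (det) = 0
λ² - (-9)λ + (14) = 0
λ² + 9λ + 14 = 0
Solving: λ = -7, -2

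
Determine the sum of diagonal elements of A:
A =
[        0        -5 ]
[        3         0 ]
tr(A) = 0 + 0 = 0

The trace of a square matrix is the sum of its diagonal entries.
Diagonal entries of A: A[0][0] = 0, A[1][1] = 0.
tr(A) = 0 + 0 = 0.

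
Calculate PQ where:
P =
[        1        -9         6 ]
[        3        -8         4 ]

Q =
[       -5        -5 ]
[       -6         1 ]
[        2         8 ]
PQ =
[       61        34 ]
[       41         9 ]

Matrix multiplication: (PQ)[i][j] = sum over k of P[i][k] * Q[k][j].
  (PQ)[0][0] = (1)*(-5) + (-9)*(-6) + (6)*(2) = 61
  (PQ)[0][1] = (1)*(-5) + (-9)*(1) + (6)*(8) = 34
  (PQ)[1][0] = (3)*(-5) + (-8)*(-6) + (4)*(2) = 41
  (PQ)[1][1] = (3)*(-5) + (-8)*(1) + (4)*(8) = 9
PQ =
[       61        34 ]
[       41         9 ]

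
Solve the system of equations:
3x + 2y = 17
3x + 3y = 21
x = 3, y = 4

Use elimination (row reduction):
Equation 1: 3x + 2y = 17.
Equation 2: 3x + 3y = 21.
Multiply Eq1 by 3 and Eq2 by 3: 9x + 6y = 51;  9x + 9y = 63.
Subtract: (3)y = 12, so y = 4.
Back-substitute into Eq1: 3x + 2*(4) = 17, so x = 3.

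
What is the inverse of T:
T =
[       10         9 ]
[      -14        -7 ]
det(T) = 56
T⁻¹ =
[     -1/8     -9/56 ]
[      1/4      5/28 ]

For a 2×2 matrix T = [[a, b], [c, d]] with det(T) ≠ 0, T⁻¹ = (1/det(T)) * [[d, -b], [-c, a]].
det(T) = (10)*(-7) - (9)*(-14) = -70 + 126 = 56.
T⁻¹ = (1/56) * [[-7, -9], [14, 10]].
Dividing each entry by 56 and reducing:
T⁻¹ =
[     -1/8     -9/56 ]
[      1/4      5/28 ]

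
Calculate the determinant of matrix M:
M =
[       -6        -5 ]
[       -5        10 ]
det(M) = -85

For a 2×2 matrix [[a, b], [c, d]], det = a*d - b*c.
det(M) = (-6)*(10) - (-5)*(-5) = -60 - 25 = -85.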